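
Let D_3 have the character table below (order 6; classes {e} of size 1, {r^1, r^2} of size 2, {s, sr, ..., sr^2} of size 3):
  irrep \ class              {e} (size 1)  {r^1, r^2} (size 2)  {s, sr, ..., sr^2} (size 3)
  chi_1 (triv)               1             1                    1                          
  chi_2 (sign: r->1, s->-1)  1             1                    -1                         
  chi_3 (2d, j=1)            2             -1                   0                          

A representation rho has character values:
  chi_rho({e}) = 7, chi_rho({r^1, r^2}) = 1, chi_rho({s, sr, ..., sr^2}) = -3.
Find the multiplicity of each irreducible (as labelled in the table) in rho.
Multiplicities: chi_1: 0, chi_2: 3, chi_3: 2.

Explanation: Use <chi_rho, chi> = (1/|G|) sum_C |C| * chi_rho(C) * conj(chi(C)) with |G| = 6 for each irreducible chi in the table:
  <chi_rho, chi_1> = (1/6)[1*(7)*conj(1) + 2*(1)*conj(1) + 3*(-3)*conj(1)]
      = (1/6)[(7) + (2) + (-9)] = 0/6 = 0
  <chi_rho, chi_2> = (1/6)[1*(7)*conj(1) + 2*(1)*conj(1) + 3*(-3)*conj(-1)]
      = (1/6)[(7) + (2) + (9)] = 18/6 = 3
  <chi_rho, chi_3> = (1/6)[1*(7)*conj(2) + 2*(1)*conj(-1) + 3*(-3)*conj(0)]
      = (1/6)[(14) + (-2) + (0)] = 12/6 = 2
Dimension check: dim(rho) = sum (mult * dim) = 0*1 + 3*1 + 2*2 = 7 = chi_rho(e) = 7.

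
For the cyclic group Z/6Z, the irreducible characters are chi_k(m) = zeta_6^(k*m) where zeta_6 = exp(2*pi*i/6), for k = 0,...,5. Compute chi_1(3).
chi_1(3) = zeta_6^3 = -1

Details: chi_1(3) = zeta_6^(1*3) = zeta_6^3. Since zeta_6^6 = 1, this equals zeta_6^3 = exp(2*pi*i*3/6) = -1.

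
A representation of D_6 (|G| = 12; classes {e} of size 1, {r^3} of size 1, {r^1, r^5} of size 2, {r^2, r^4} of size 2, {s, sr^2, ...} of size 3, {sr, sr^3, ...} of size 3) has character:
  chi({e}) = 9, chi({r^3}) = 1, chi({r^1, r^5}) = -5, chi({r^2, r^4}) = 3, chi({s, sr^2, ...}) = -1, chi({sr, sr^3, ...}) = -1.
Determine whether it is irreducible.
Not irreducible (reducible): <chi, chi> = 13 > 1.

Reasoning: <chi, chi> = (1/|G|) sum_C |C| * |chi(C)|^2 = (1/12)[1*|9|^2 + 1*|1|^2 + 2*|-5|^2 + 2*|3|^2 + 3*|-1|^2 + 3*|-1|^2]
  = (1/12)[(81) + (1) + (50) + (18) + (3) + (3)] = 156/12 = 13.
A character is irreducible iff <chi, chi> = 1, so this representation is reducible.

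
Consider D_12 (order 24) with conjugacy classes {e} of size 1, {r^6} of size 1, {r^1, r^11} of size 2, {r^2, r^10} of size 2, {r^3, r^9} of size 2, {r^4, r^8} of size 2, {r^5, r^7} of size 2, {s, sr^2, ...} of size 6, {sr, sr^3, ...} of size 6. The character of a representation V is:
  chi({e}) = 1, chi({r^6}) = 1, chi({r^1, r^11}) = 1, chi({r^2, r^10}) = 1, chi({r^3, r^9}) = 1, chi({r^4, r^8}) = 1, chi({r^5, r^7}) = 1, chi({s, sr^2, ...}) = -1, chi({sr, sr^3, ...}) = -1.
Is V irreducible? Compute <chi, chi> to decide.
Irreducible: <chi, chi> = 1.

Proof sketch: <chi, chi> = (1/|G|) sum_C |C| * |chi(C)|^2 = (1/24)[1*|1|^2 + 1*|1|^2 + 2*|1|^2 + 2*|1|^2 + 2*|1|^2 + 2*|1|^2 + 2*|1|^2 + 6*|-1|^2 + 6*|-1|^2]
  = (1/24)[(1) + (1) + (2) + (2) + (2) + (2) + (2) + (6) + (6)] = 24/24 = 1.
A character is irreducible iff <chi, chi> = 1, so this representation is irreducible.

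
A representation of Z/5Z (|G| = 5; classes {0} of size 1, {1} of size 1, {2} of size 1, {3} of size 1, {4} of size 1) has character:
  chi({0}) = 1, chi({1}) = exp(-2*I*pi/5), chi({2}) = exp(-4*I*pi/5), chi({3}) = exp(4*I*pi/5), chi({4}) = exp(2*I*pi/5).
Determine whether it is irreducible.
Irreducible: <chi, chi> = 1.

<chi, chi> = (1/|G|) sum_C |C| * |chi(C)|^2 = (1/5)[1*|1|^2 + 1*|exp(-2*I*pi/5)|^2 + 1*|exp(-4*I*pi/5)|^2 + 1*|exp(4*I*pi/5)|^2 + 1*|exp(2*I*pi/5)|^2]
  = (1/5)[(1) + (1) + (1) + (1) + (1)] = 5/5 = 1.
(Exp terms are combined using exp(i*s)*conj(exp(i*t)) = exp(i*(s-t)), and sums of them are collapsed using the identity that for every m > 1 the m distinct m-th roots of unity sum to 0, e.g. 1 + exp(2*I*pi/3) + exp(-2*I*pi/3) = 0.)
A character is irreducible iff <chi, chi> = 1, so this representation is irreducible.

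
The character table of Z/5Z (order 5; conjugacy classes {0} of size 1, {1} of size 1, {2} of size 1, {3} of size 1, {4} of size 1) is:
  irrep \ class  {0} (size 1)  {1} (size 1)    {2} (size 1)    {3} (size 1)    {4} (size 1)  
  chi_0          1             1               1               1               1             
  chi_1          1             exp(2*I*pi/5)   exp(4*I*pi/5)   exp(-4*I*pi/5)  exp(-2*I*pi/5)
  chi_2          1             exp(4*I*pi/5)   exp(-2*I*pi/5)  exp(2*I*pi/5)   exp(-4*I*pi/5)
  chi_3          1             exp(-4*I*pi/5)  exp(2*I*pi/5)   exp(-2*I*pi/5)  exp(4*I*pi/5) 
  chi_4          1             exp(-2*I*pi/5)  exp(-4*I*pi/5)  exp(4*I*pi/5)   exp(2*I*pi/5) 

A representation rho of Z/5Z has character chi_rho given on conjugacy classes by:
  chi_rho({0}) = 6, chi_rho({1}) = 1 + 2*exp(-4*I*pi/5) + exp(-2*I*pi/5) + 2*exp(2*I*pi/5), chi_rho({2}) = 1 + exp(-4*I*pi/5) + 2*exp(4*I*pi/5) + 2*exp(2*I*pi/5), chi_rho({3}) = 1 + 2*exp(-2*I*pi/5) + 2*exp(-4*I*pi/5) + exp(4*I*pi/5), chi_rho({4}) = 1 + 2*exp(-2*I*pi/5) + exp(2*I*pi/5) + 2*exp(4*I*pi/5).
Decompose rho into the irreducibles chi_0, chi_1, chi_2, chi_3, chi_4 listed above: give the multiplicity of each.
Multiplicities: chi_0: 1, chi_1: 2, chi_2: 0, chi_3: 2, chi_4: 1.

Working: Use <chi_rho, chi> = (1/|G|) sum_C |C| * chi_rho(C) * conj(chi(C)) with |G| = 5 for each irreducible chi in the table:
  <chi_rho, chi_0> = (1/5)[1*(6)*conj(1) + 1*(1 + 2*exp(-4*I*pi/5) + exp(-2*I*pi/5) + 2*exp(2*I*pi/5))*conj(1) + 1*(1 + exp(-4*I*pi/5) + 2*exp(4*I*pi/5) + 2*exp(2*I*pi/5))*conj(1) + 1*(1 + 2*exp(-2*I*pi/5) + 2*exp(-4*I*pi/5) + exp(4*I*pi/5))*conj(1) + 1*(1 + 2*exp(-2*I*pi/5) + exp(2*I*pi/5) + 2*exp(4*I*pi/5))*conj(1)]
      = (1/5)[(6) + (1 + 2*exp(-4*I*pi/5) + exp(-2*I*pi/5) + 2*exp(2*I*pi/5)) + (1 + exp(-4*I*pi/5) + 2*exp(4*I*pi/5) + 2*exp(2*I*pi/5)) + (1 + 2*exp(-2*I*pi/5) + 2*exp(-4*I*pi/5) + exp(4*I*pi/5)) + (1 + 2*exp(-2*I*pi/5) + exp(2*I*pi/5) + 2*exp(4*I*pi/5))] = 5/5 = 1
  <chi_rho, chi_1> = (1/5)[1*(6)*conj(1) + 1*(1 + 2*exp(-4*I*pi/5) + exp(-2*I*pi/5) + 2*exp(2*I*pi/5))*conj(exp(2*I*pi/5)) + 1*(1 + exp(-4*I*pi/5) + 2*exp(4*I*pi/5) + 2*exp(2*I*pi/5))*conj(exp(4*I*pi/5)) + 1*(1 + 2*exp(-2*I*pi/5) + 2*exp(-4*I*pi/5) + exp(4*I*pi/5))*conj(exp(-4*I*pi/5)) + 1*(1 + 2*exp(-2*I*pi/5) + exp(2*I*pi/5) + 2*exp(4*I*pi/5))*conj(exp(-2*I*pi/5))]
      = (1/5)[(6) + (2 + exp(-2*I*pi/5) + exp(-4*I*pi/5) + 2*exp(4*I*pi/5)) + (2 + 2*exp(-2*I*pi/5) + exp(-4*I*pi/5) + exp(2*I*pi/5)) + (2 + exp(-2*I*pi/5) + exp(4*I*pi/5) + 2*exp(2*I*pi/5)) + (2 + 2*exp(-4*I*pi/5) + exp(4*I*pi/5) + exp(2*I*pi/5))] = 10/5 = 2
  <chi_rho, chi_2> = (1/5)[1*(6)*conj(1) + 1*(1 + 2*exp(-4*I*pi/5) + exp(-2*I*pi/5) + 2*exp(2*I*pi/5))*conj(exp(4*I*pi/5)) + 1*(1 + exp(-4*I*pi/5) + 2*exp(4*I*pi/5) + 2*exp(2*I*pi/5))*conj(exp(-2*I*pi/5)) + 1*(1 + 2*exp(-2*I*pi/5) + 2*exp(-4*I*pi/5) + exp(4*I*pi/5))*conj(exp(2*I*pi/5)) + 1*(1 + 2*exp(-2*I*pi/5) + exp(2*I*pi/5) + 2*exp(4*I*pi/5))*conj(exp(-4*I*pi/5))]
      = (1/5)[(6) + (2*exp(-2*I*pi/5) + exp(-4*I*pi/5) + exp(4*I*pi/5) + 2*exp(2*I*pi/5)) + (2*exp(-4*I*pi/5) + exp(-2*I*pi/5) + exp(2*I*pi/5) + 2*exp(4*I*pi/5)) + (2*exp(-4*I*pi/5) + exp(-2*I*pi/5) + exp(2*I*pi/5) + 2*exp(4*I*pi/5)) + (2*exp(-2*I*pi/5) + exp(-4*I*pi/5) + exp(4*I*pi/5) + 2*exp(2*I*pi/5))] = 0/5 = 0
  <chi_rho, chi_3> = (1/5)[1*(6)*conj(1) + 1*(1 + 2*exp(-4*I*pi/5) + exp(-2*I*pi/5) + 2*exp(2*I*pi/5))*conj(exp(-4*I*pi/5)) + 1*(1 + exp(-4*I*pi/5) + 2*exp(4*I*pi/5) + 2*exp(2*I*pi/5))*conj(exp(2*I*pi/5)) + 1*(1 + 2*exp(-2*I*pi/5) + 2*exp(-4*I*pi/5) + exp(4*I*pi/5))*conj(exp(-2*I*pi/5)) + 1*(1 + 2*exp(-2*I*pi/5) + exp(2*I*pi/5) + 2*exp(4*I*pi/5))*conj(exp(4*I*pi/5))]
      = (1/5)[(6) + (2 + 2*exp(-4*I*pi/5) + exp(4*I*pi/5) + exp(2*I*pi/5)) + (2 + exp(-2*I*pi/5) + exp(4*I*pi/5) + 2*exp(2*I*pi/5)) + (2 + 2*exp(-2*I*pi/5) + exp(-4*I*pi/5) + exp(2*I*pi/5)) + (2 + exp(-2*I*pi/5) + exp(-4*I*pi/5) + 2*exp(4*I*pi/5))] = 10/5 = 2
  <chi_rho, chi_4> = (1/5)[1*(6)*conj(1) + 1*(1 + 2*exp(-4*I*pi/5) + exp(-2*I*pi/5) + 2*exp(2*I*pi/5))*conj(exp(-2*I*pi/5)) + 1*(1 + exp(-4*I*pi/5) + 2*exp(4*I*pi/5) + 2*exp(2*I*pi/5))*conj(exp(-4*I*pi/5)) + 1*(1 + 2*exp(-2*I*pi/5) + 2*exp(-4*I*pi/5) + exp(4*I*pi/5))*conj(exp(4*I*pi/5)) + 1*(1 + 2*exp(-2*I*pi/5) + exp(2*I*pi/5) + 2*exp(4*I*pi/5))*conj(exp(2*I*pi/5))]
      = (1/5)[(6) + (1 + 2*exp(-2*I*pi/5) + exp(2*I*pi/5) + 2*exp(4*I*pi/5)) + (1 + 2*exp(-2*I*pi/5) + 2*exp(-4*I*pi/5) + exp(4*I*pi/5)) + (1 + exp(-4*I*pi/5) + 2*exp(4*I*pi/5) + 2*exp(2*I*pi/5)) + (1 + 2*exp(-4*I*pi/5) + exp(-2*I*pi/5) + 2*exp(2*I*pi/5))] = 5/5 = 1
(Exp terms are combined using exp(i*s)*conj(exp(i*t)) = exp(i*(s-t)), and sums of them are collapsed using the identity that for every m > 1 the m distinct m-th roots of unity sum to 0, e.g. 1 + exp(2*I*pi/3) + exp(-2*I*pi/3) = 0.)
Dimension check: dim(rho) = sum (mult * dim) = 1*1 + 2*1 + 0*1 + 2*1 + 1*1 = 6 = chi_rho(e) = 6.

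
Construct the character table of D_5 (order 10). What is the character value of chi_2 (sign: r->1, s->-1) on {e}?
Conjugacy classes: {e} of size 1, {r^1, r^4} of size 2, {r^2, r^3} of size 2, {s, sr, ..., sr^4} of size 5.
Character table:
  irrep \ class              {e} (size 1)  {r^1, r^4} (size 2)  {r^2, r^3} (size 2)  {s, sr, ..., sr^4} (size 5)
  chi_1 (triv)               1             1                    1                    1                          
  chi_2 (sign: r->1, s->-1)  1             1                    1                    -1                         
  chi_3 (2d, j=1)            2             -1/2 + sqrt(5)/2     -sqrt(5)/2 - 1/2     0                          
  chi_4 (2d, j=2)            2             -sqrt(5)/2 - 1/2     -1/2 + sqrt(5)/2     0                          

Spot check: chi_2 (sign: r->1, s->-1) on {e} = 1.

Justification: D_5 has order 2*5 = 10 with 4 conjugacy classes, hence 4 irreducibles. Sum of squared dims 1 + 1 + 4 + 4 = 10 = |G|. Linear characters come from the abelianisation; the 2-dimensional irreps have character r^k -> 2*cos(2*pi*j*k/5), reflections -> 0.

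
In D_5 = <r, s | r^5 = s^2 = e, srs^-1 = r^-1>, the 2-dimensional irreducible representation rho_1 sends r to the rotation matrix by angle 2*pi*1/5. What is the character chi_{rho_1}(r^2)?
chi_{rho_1}(r^2) = 2*cos(2*pi*1*2/5) = -sqrt(5)/2 - 1/2

Explanation: rho_1(r^2) is rotation by angle 2*pi*1*2/5, whose trace is 2*cos(2*pi*1*2/5) = -sqrt(5)/2 - 1/2.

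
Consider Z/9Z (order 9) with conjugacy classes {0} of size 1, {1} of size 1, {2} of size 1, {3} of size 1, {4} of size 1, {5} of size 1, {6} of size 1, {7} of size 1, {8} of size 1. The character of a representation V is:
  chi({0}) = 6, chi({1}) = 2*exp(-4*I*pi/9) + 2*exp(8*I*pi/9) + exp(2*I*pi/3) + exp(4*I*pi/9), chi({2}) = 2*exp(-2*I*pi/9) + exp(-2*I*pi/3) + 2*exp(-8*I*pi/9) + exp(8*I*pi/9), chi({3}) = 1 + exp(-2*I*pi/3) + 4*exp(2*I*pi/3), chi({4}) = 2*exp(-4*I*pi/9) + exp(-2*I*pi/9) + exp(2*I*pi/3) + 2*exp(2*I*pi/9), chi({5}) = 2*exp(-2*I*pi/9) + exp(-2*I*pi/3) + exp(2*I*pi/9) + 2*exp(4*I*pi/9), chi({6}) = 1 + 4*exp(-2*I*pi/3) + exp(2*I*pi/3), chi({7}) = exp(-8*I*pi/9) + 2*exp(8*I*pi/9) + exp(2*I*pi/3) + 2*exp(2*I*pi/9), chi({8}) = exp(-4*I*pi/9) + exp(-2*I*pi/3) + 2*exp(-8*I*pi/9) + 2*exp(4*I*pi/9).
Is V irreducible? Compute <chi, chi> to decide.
Not irreducible (reducible): <chi, chi> = 10 > 1.

<chi, chi> = (1/|G|) sum_C |C| * |chi(C)|^2 = (1/9)[1*|6|^2 + 1*|2*exp(-4*I*pi/9) + 2*exp(8*I*pi/9) + exp(2*I*pi/3) + exp(4*I*pi/9)|^2 + 1*|2*exp(-2*I*pi/9) + exp(-2*I*pi/3) + 2*exp(-8*I*pi/9) + exp(8*I*pi/9)|^2 + 1*|1 + exp(-2*I*pi/3) + 4*exp(2*I*pi/3)|^2 + 1*|2*exp(-4*I*pi/9) + exp(-2*I*pi/9) + exp(2*I*pi/3) + 2*exp(2*I*pi/9)|^2 + 1*|2*exp(-2*I*pi/9) + exp(-2*I*pi/3) + exp(2*I*pi/9) + 2*exp(4*I*pi/9)|^2 + 1*|1 + 4*exp(-2*I*pi/3) + exp(2*I*pi/3)|^2 + 1*|exp(-8*I*pi/9) + 2*exp(8*I*pi/9) + exp(2*I*pi/3) + 2*exp(2*I*pi/9)|^2 + 1*|exp(-4*I*pi/9) + exp(-2*I*pi/3) + 2*exp(-8*I*pi/9) + 2*exp(4*I*pi/9)|^2]
  = (1/9)[(36) + (10 + 4*exp(-2*I*pi/3) + 2*exp(-4*I*pi/9) + 3*exp(-2*I*pi/9) + 4*exp(-8*I*pi/9) + 4*exp(8*I*pi/9) + 3*exp(2*I*pi/9) + 2*exp(4*I*pi/9) + 4*exp(2*I*pi/3)) + (10 + 4*exp(-2*I*pi/3) + 3*exp(-4*I*pi/9) + 4*exp(-2*I*pi/9) + 2*exp(-8*I*pi/9) + 2*exp(8*I*pi/9) + 4*exp(2*I*pi/9) + 3*exp(4*I*pi/9) + 4*exp(2*I*pi/3)) + (9) + (10 + 4*exp(-4*I*pi/9) + 4*exp(-2*I*pi/3) + 2*exp(-2*I*pi/9) + 3*exp(-8*I*pi/9) + 3*exp(8*I*pi/9) + 2*exp(2*I*pi/9) + 4*exp(2*I*pi/3) + 4*exp(4*I*pi/9)) + (10 + 4*exp(-4*I*pi/9) + 4*exp(-2*I*pi/3) + 2*exp(-2*I*pi/9) + 3*exp(-8*I*pi/9) + 3*exp(8*I*pi/9) + 2*exp(2*I*pi/9) + 4*exp(2*I*pi/3) + 4*exp(4*I*pi/9)) + (9) + (10 + 4*exp(-2*I*pi/3) + 3*exp(-4*I*pi/9) + 4*exp(-2*I*pi/9) + 2*exp(-8*I*pi/9) + 2*exp(8*I*pi/9) + 4*exp(2*I*pi/9) + 3*exp(4*I*pi/9) + 4*exp(2*I*pi/3)) + (10 + 4*exp(-2*I*pi/3) + 2*exp(-4*I*pi/9) + 3*exp(-2*I*pi/9) + 4*exp(-8*I*pi/9) + 4*exp(8*I*pi/9) + 3*exp(2*I*pi/9) + 2*exp(4*I*pi/9) + 4*exp(2*I*pi/3))] = 90/9 = 10.
(Exp terms are combined using exp(i*s)*conj(exp(i*t)) = exp(i*(s-t)), and sums of them are collapsed using the identity that for every m > 1 the m distinct m-th roots of unity sum to 0, e.g. 1 + exp(2*I*pi/3) + exp(-2*I*pi/3) = 0.)
A character is irreducible iff <chi, chi> = 1, so this representation is reducible.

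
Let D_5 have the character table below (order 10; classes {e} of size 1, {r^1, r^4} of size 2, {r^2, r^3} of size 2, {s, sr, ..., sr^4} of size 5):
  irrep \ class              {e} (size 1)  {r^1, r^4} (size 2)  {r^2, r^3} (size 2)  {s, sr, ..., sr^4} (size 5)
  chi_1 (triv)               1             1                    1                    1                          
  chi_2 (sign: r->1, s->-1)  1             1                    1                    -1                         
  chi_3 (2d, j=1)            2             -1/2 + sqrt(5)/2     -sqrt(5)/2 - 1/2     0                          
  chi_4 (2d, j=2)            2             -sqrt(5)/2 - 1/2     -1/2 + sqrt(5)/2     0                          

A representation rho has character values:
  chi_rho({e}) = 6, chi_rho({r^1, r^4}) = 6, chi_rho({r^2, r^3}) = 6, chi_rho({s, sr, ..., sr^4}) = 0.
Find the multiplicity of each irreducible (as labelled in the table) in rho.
Multiplicities: chi_1: 3, chi_2: 3, chi_3: 0, chi_4: 0.

Working: Use <chi_rho, chi> = (1/|G|) sum_C |C| * chi_rho(C) * conj(chi(C)) with |G| = 10 for each irreducible chi in the table:
  <chi_rho, chi_1> = (1/10)[1*(6)*conj(1) + 2*(6)*conj(1) + 2*(6)*conj(1) + 5*(0)*conj(1)]
      = (1/10)[(6) + (12) + (12) + (0)] = 30/10 = 3
  <chi_rho, chi_2> = (1/10)[1*(6)*conj(1) + 2*(6)*conj(1) + 2*(6)*conj(1) + 5*(0)*conj(-1)]
      = (1/10)[(6) + (12) + (12) + (0)] = 30/10 = 3
  <chi_rho, chi_3> = (1/10)[1*(6)*conj(2) + 2*(6)*conj(-1/2 + sqrt(5)/2) + 2*(6)*conj(-sqrt(5)/2 - 1/2) + 5*(0)*conj(0)]
      = (1/10)[(12) + (-6 + 6*sqrt(5)) + (-6*sqrt(5) - 6) + (0)] = 0/10 = 0
  <chi_rho, chi_4> = (1/10)[1*(6)*conj(2) + 2*(6)*conj(-sqrt(5)/2 - 1/2) + 2*(6)*conj(-1/2 + sqrt(5)/2) + 5*(0)*conj(0)]
      = (1/10)[(12) + (-6*sqrt(5) - 6) + (-6 + 6*sqrt(5)) + (0)] = 0/10 = 0
Dimension check: dim(rho) = sum (mult * dim) = 3*1 + 3*1 + 0*2 + 0*2 = 6 = chi_rho(e) = 6.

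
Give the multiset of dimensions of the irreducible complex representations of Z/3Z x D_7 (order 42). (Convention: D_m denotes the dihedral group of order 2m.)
Dimensions: 1, 1, 1, 1, 1, 1, 2, 2, 2, 2, 2, 2, 2, 2, 2

Solution. There are 15 irreducibles (= number of conjugacy classes). Their dimensions d_i satisfy sum d_i^2 = |G| = 42: 1 + 1 + 1 + 1 + 1 + 1 + 4 + 4 + 4 + 4 + 4 + 4 + 4 + 4 + 4 = 42. (For the product with Z/3Z: each of the 3 1-dim characters of Z/3Z tensors with each irrep of D_7, giving 3 copies of each D_7-dimension.)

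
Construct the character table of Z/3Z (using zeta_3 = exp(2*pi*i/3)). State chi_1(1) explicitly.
Character table of Z/3Z (irreps indexed chi_0,...,chi_2 with chi_k(m) = zeta_3^(k*m), zeta_3 = exp(2*pi*i/3)):
  irrep \ class  {0} (size 1)  {1} (size 1)    {2} (size 1)  
  chi_0          1             1               1             
  chi_1          1             exp(2*I*pi/3)   exp(-2*I*pi/3)
  chi_2          1             exp(-2*I*pi/3)  exp(2*I*pi/3) 

Spot check: chi_1(1) = zeta_3^(1*1) = zeta_3^1 = exp(2*I*pi/3).

Explanation: Z/3Z is abelian, so all 3 irreducible complex representations are 1-dimensional. They are given by chi_k(m) = zeta_3^(k*m) for k = 0,...,2. Row orthogonality: sum_m chi_k(m) conj(chi_l(m)) = 3 * [k = l].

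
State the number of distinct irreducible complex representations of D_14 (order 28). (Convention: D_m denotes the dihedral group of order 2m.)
10

Proof sketch: The number of irreducible complex representations of a finite group equals its number of conjugacy classes. D_14 has 10 conjugacy classes (n/2 + 3 for n even), so D_14 (order 28) has exactly 10 irreducible complex representations.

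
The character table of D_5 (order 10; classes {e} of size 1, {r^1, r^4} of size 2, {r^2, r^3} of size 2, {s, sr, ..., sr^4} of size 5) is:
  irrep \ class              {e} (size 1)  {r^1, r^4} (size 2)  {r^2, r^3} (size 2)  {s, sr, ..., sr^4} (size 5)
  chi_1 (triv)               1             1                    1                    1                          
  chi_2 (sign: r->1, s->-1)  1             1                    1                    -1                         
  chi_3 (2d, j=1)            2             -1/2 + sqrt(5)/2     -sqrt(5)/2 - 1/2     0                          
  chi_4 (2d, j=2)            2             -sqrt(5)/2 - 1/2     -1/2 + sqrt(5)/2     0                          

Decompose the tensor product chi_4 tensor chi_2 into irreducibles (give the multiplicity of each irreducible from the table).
chi_4 tensor chi_2 = chi_4 (all other irreducibles have multiplicity 0).

Reasoning: The character of a tensor product is the pointwise product (chi_4 * chi_2)(C) = chi_4(C) * chi_2(C):
  {e}: (2)*(1), {r^1, r^4}: (-sqrt(5)/2 - 1/2)*(1), {r^2, r^3}: (-1/2 + sqrt(5)/2)*(1), {s, sr, ..., sr^4}: (0)*(-1)
so (chi_4 * chi_2) takes values
  {e} -> 2, {r^1, r^4} -> -sqrt(5)/2 - 1/2, {r^2, r^3} -> -1/2 + sqrt(5)/2, {s, sr, ..., sr^4} -> 0.
Now take the inner product of this character with each irreducible chi from the table, <chi_4*chi_2, chi> = (1/10) sum_C |C| (chi_4*chi_2)(C) conj(chi(C)):
  <chi_4*chi_2, chi_1> = (1/10)[1*(2)*conj(1) + 2*(-sqrt(5)/2 - 1/2)*conj(1) + 2*(-1/2 + sqrt(5)/2)*conj(1) + 5*(0)*conj(1)]
      = (1/10)[(2) + (-sqrt(5) - 1) + (-1 + sqrt(5)) + (0)] = 0/10 = 0
  <chi_4*chi_2, chi_2> = (1/10)[1*(2)*conj(1) + 2*(-sqrt(5)/2 - 1/2)*conj(1) + 2*(-1/2 + sqrt(5)/2)*conj(1) + 5*(0)*conj(-1)]
      = (1/10)[(2) + (-sqrt(5) - 1) + (-1 + sqrt(5)) + (0)] = 0/10 = 0
  <chi_4*chi_2, chi_3> = (1/10)[1*(2)*conj(2) + 2*(-sqrt(5)/2 - 1/2)*conj(-1/2 + sqrt(5)/2) + 2*(-1/2 + sqrt(5)/2)*conj(-sqrt(5)/2 - 1/2) + 5*(0)*conj(0)]
      = (1/10)[(4) + (-2) + (-2) + (0)] = 0/10 = 0
  <chi_4*chi_2, chi_4> = (1/10)[1*(2)*conj(2) + 2*(-sqrt(5)/2 - 1/2)*conj(-sqrt(5)/2 - 1/2) + 2*(-1/2 + sqrt(5)/2)*conj(-1/2 + sqrt(5)/2) + 5*(0)*conj(0)]
      = (1/10)[(4) + (sqrt(5) + 3) + (3 - sqrt(5)) + (0)] = 10/10 = 1
Hence the multiplicities are chi_4: 1. Dimension check: dim(chi_4)*dim(chi_2) = 2*1 = 2 and sum (mult * dim) = 1*2 = 2.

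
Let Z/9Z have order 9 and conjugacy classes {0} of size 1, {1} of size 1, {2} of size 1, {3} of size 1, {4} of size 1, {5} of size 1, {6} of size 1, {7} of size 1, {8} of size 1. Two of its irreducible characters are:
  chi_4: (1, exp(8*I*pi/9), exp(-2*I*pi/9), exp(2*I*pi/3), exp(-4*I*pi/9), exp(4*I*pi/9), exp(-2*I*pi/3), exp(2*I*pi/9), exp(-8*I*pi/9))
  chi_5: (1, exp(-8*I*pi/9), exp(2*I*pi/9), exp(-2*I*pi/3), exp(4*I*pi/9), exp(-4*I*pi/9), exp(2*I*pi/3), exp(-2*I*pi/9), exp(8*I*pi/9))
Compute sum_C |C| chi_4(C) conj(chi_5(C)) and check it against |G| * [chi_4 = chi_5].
Sum = 0; so <chi_4, chi_5> = 0 (distinct irreducibles are orthogonal).

Compute term by term over conjugacy classes (|C| * chi_4(C) * conj(chi_5(C))):
  1*(1)*conj(1) + 1*(exp(8*I*pi/9))*conj(exp(-8*I*pi/9)) + 1*(exp(-2*I*pi/9))*conj(exp(2*I*pi/9)) + 1*(exp(2*I*pi/3))*conj(exp(-2*I*pi/3)) + 1*(exp(-4*I*pi/9))*conj(exp(4*I*pi/9)) + 1*(exp(4*I*pi/9))*conj(exp(-4*I*pi/9)) + 1*(exp(-2*I*pi/3))*conj(exp(2*I*pi/3)) + 1*(exp(2*I*pi/9))*conj(exp(-2*I*pi/9)) + 1*(exp(-8*I*pi/9))*conj(exp(8*I*pi/9))
  = (1) + (exp(-2*I*pi/9)) + (exp(-4*I*pi/9)) + (exp(-2*I*pi/3)) + (exp(-8*I*pi/9)) + (exp(8*I*pi/9)) + (exp(2*I*pi/3)) + (exp(4*I*pi/9)) + (exp(2*I*pi/9))
  = 0.
(Exp terms are combined using exp(i*s)*conj(exp(i*t)) = exp(i*(s-t)), and sums of them are collapsed using the identity that for every m > 1 the m distinct m-th roots of unity sum to 0, e.g. 1 + exp(2*I*pi/3) + exp(-2*I*pi/3) = 0.)
Dividing by |G| = 9 gives 0/9 = 0, matching the row-orthogonality relation <chi_4, chi_5> = [chi_4 = chi_5].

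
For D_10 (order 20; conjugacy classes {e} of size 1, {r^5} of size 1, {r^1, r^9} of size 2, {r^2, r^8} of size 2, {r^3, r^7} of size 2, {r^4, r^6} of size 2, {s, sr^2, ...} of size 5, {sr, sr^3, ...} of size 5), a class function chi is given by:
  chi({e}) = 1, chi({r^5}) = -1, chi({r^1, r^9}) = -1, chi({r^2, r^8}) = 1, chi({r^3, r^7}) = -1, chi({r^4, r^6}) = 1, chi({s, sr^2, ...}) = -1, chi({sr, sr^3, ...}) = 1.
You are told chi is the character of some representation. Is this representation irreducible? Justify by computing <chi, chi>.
Irreducible: <chi, chi> = 1.

Proof sketch: <chi, chi> = (1/|G|) sum_C |C| * |chi(C)|^2 = (1/20)[1*|1|^2 + 1*|-1|^2 + 2*|-1|^2 + 2*|1|^2 + 2*|-1|^2 + 2*|1|^2 + 5*|-1|^2 + 5*|1|^2]
  = (1/20)[(1) + (1) + (2) + (2) + (2) + (2) + (5) + (5)] = 20/20 = 1.
A character is irreducible iff <chi, chi> = 1, so this representation is irreducible.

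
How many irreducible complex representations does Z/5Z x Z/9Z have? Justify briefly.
45

Argument: The number of irreducible complex representations of a finite group equals its number of conjugacy classes. Z/5Z x Z/9Z is abelian of order 45, so every element is its own conjugacy class: 45 classes, so Z/5Z x Z/9Z (order 45) has exactly 45 irreducible complex representations.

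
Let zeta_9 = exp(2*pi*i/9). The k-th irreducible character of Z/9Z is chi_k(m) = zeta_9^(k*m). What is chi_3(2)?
chi_3(2) = zeta_9^6 = exp(-2*I*pi/3)

Derivation: chi_3(2) = zeta_9^(3*2) = zeta_9^6. Since zeta_9^9 = 1, this equals zeta_9^6 = exp(2*pi*i*6/9) = exp(-2*I*pi/3).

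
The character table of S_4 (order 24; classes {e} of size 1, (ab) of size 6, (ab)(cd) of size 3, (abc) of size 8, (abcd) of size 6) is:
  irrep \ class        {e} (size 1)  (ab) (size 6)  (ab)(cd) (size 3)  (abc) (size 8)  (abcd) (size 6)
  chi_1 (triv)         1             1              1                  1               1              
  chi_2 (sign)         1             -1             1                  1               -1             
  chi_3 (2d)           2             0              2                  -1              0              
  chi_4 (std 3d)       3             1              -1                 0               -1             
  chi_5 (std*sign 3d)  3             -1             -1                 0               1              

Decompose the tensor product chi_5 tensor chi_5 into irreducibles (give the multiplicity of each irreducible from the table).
chi_5 tensor chi_5 = chi_1 + chi_3 + chi_4 + chi_5 (all other irreducibles have multiplicity 0).

Why: The character of a tensor product is the pointwise product (chi_5 * chi_5)(C) = chi_5(C) * chi_5(C):
  {e}: (3)*(3), (ab): (-1)*(-1), (ab)(cd): (-1)*(-1), (abc): (0)*(0), (abcd): (1)*(1)
so (chi_5 * chi_5) takes values
  {e} -> 9, (ab) -> 1, (ab)(cd) -> 1, (abc) -> 0, (abcd) -> 1.
Now take the inner product of this character with each irreducible chi from the table, <chi_5*chi_5, chi> = (1/24) sum_C |C| (chi_5*chi_5)(C) conj(chi(C)):
  <chi_5*chi_5, chi_1> = (1/24)[1*(9)*conj(1) + 6*(1)*conj(1) + 3*(1)*conj(1) + 8*(0)*conj(1) + 6*(1)*conj(1)]
      = (1/24)[(9) + (6) + (3) + (0) + (6)] = 24/24 = 1
  <chi_5*chi_5, chi_2> = (1/24)[1*(9)*conj(1) + 6*(1)*conj(-1) + 3*(1)*conj(1) + 8*(0)*conj(1) + 6*(1)*conj(-1)]
      = (1/24)[(9) + (-6) + (3) + (0) + (-6)] = 0/24 = 0
  <chi_5*chi_5, chi_3> = (1/24)[1*(9)*conj(2) + 6*(1)*conj(0) + 3*(1)*conj(2) + 8*(0)*conj(-1) + 6*(1)*conj(0)]
      = (1/24)[(18) + (0) + (6) + (0) + (0)] = 24/24 = 1
  <chi_5*chi_5, chi_4> = (1/24)[1*(9)*conj(3) + 6*(1)*conj(1) + 3*(1)*conj(-1) + 8*(0)*conj(0) + 6*(1)*conj(-1)]
      = (1/24)[(27) + (6) + (-3) + (0) + (-6)] = 24/24 = 1
  <chi_5*chi_5, chi_5> = (1/24)[1*(9)*conj(3) + 6*(1)*conj(-1) + 3*(1)*conj(-1) + 8*(0)*conj(0) + 6*(1)*conj(1)]
      = (1/24)[(27) + (-6) + (-3) + (0) + (6)] = 24/24 = 1
Hence the multiplicities are chi_1: 1, chi_3: 1, chi_4: 1, chi_5: 1. Dimension check: dim(chi_5)*dim(chi_5) = 3*3 = 9 and sum (mult * dim) = 1*1 + 1*2 + 1*3 + 1*3 = 9.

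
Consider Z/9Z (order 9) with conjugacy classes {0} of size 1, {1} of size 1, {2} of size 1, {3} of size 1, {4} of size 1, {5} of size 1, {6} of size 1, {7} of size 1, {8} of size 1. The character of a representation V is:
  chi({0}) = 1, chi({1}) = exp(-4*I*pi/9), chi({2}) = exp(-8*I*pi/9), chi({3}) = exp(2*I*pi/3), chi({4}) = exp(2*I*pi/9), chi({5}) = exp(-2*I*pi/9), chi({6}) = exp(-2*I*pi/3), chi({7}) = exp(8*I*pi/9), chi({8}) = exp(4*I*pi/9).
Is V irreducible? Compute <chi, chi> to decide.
Irreducible: <chi, chi> = 1.

Argument: <chi, chi> = (1/|G|) sum_C |C| * |chi(C)|^2 = (1/9)[1*|1|^2 + 1*|exp(-4*I*pi/9)|^2 + 1*|exp(-8*I*pi/9)|^2 + 1*|exp(2*I*pi/3)|^2 + 1*|exp(2*I*pi/9)|^2 + 1*|exp(-2*I*pi/9)|^2 + 1*|exp(-2*I*pi/3)|^2 + 1*|exp(8*I*pi/9)|^2 + 1*|exp(4*I*pi/9)|^2]
  = (1/9)[(1) + (1) + (1) + (1) + (1) + (1) + (1) + (1) + (1)] = 9/9 = 1.
(Exp terms are combined using exp(i*s)*conj(exp(i*t)) = exp(i*(s-t)), and sums of them are collapsed using the identity that for every m > 1 the m distinct m-th roots of unity sum to 0, e.g. 1 + exp(2*I*pi/3) + exp(-2*I*pi/3) = 0.)
A character is irreducible iff <chi, chi> = 1, so this representation is irreducible.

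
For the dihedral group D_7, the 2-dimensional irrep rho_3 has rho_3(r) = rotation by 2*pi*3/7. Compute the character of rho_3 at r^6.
chi_{rho_3}(r^6) = 2*cos(2*pi*3*6/7) = -2*cos(pi/7)

Solution. rho_3(r^6) is rotation by angle 2*pi*3*6/7, whose trace is 2*cos(2*pi*3*6/7) = -2*cos(pi/7).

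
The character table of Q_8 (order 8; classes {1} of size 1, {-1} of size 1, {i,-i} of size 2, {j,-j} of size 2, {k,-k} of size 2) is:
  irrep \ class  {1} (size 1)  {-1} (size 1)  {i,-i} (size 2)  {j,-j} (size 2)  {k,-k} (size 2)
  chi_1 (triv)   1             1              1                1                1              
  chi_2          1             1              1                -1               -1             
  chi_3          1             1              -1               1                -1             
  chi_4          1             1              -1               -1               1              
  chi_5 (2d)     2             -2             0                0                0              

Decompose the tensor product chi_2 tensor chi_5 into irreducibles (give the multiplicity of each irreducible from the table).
chi_2 tensor chi_5 = chi_5 (all other irreducibles have multiplicity 0).

Working: The character of a tensor product is the pointwise product (chi_2 * chi_5)(C) = chi_2(C) * chi_5(C):
  {1}: (1)*(2), {-1}: (1)*(-2), {i,-i}: (1)*(0), {j,-j}: (-1)*(0), {k,-k}: (-1)*(0)
so (chi_2 * chi_5) takes values
  {1} -> 2, {-1} -> -2, {i,-i} -> 0, {j,-j} -> 0, {k,-k} -> 0.
Now take the inner product of this character with each irreducible chi from the table, <chi_2*chi_5, chi> = (1/8) sum_C |C| (chi_2*chi_5)(C) conj(chi(C)):
  <chi_2*chi_5, chi_1> = (1/8)[1*(2)*conj(1) + 1*(-2)*conj(1) + 2*(0)*conj(1) + 2*(0)*conj(1) + 2*(0)*conj(1)]
      = (1/8)[(2) + (-2) + (0) + (0) + (0)] = 0/8 = 0
  <chi_2*chi_5, chi_2> = (1/8)[1*(2)*conj(1) + 1*(-2)*conj(1) + 2*(0)*conj(1) + 2*(0)*conj(-1) + 2*(0)*conj(-1)]
      = (1/8)[(2) + (-2) + (0) + (0) + (0)] = 0/8 = 0
  <chi_2*chi_5, chi_3> = (1/8)[1*(2)*conj(1) + 1*(-2)*conj(1) + 2*(0)*conj(-1) + 2*(0)*conj(1) + 2*(0)*conj(-1)]
      = (1/8)[(2) + (-2) + (0) + (0) + (0)] = 0/8 = 0
  <chi_2*chi_5, chi_4> = (1/8)[1*(2)*conj(1) + 1*(-2)*conj(1) + 2*(0)*conj(-1) + 2*(0)*conj(-1) + 2*(0)*conj(1)]
      = (1/8)[(2) + (-2) + (0) + (0) + (0)] = 0/8 = 0
  <chi_2*chi_5, chi_5> = (1/8)[1*(2)*conj(2) + 1*(-2)*conj(-2) + 2*(0)*conj(0) + 2*(0)*conj(0) + 2*(0)*conj(0)]
      = (1/8)[(4) + (4) + (0) + (0) + (0)] = 8/8 = 1
Hence the multiplicities are chi_5: 1. Dimension check: dim(chi_2)*dim(chi_5) = 1*2 = 2 and sum (mult * dim) = 1*2 = 2.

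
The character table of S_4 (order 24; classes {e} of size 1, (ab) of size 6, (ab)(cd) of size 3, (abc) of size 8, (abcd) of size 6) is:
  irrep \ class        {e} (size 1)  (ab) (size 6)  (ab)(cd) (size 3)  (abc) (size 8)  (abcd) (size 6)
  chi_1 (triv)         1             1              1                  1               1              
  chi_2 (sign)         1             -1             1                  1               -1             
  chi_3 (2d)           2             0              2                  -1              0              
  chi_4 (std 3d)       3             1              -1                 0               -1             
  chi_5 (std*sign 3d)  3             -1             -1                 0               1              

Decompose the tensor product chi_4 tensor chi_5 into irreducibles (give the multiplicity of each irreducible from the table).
chi_4 tensor chi_5 = chi_2 + chi_3 + chi_4 + chi_5 (all other irreducibles have multiplicity 0).

Details: The character of a tensor product is the pointwise product (chi_4 * chi_5)(C) = chi_4(C) * chi_5(C):
  {e}: (3)*(3), (ab): (1)*(-1), (ab)(cd): (-1)*(-1), (abc): (0)*(0), (abcd): (-1)*(1)
so (chi_4 * chi_5) takes values
  {e} -> 9, (ab) -> -1, (ab)(cd) -> 1, (abc) -> 0, (abcd) -> -1.
Now take the inner product of this character with each irreducible chi from the table, <chi_4*chi_5, chi> = (1/24) sum_C |C| (chi_4*chi_5)(C) conj(chi(C)):
  <chi_4*chi_5, chi_1> = (1/24)[1*(9)*conj(1) + 6*(-1)*conj(1) + 3*(1)*conj(1) + 8*(0)*conj(1) + 6*(-1)*conj(1)]
      = (1/24)[(9) + (-6) + (3) + (0) + (-6)] = 0/24 = 0
  <chi_4*chi_5, chi_2> = (1/24)[1*(9)*conj(1) + 6*(-1)*conj(-1) + 3*(1)*conj(1) + 8*(0)*conj(1) + 6*(-1)*conj(-1)]
      = (1/24)[(9) + (6) + (3) + (0) + (6)] = 24/24 = 1
  <chi_4*chi_5, chi_3> = (1/24)[1*(9)*conj(2) + 6*(-1)*conj(0) + 3*(1)*conj(2) + 8*(0)*conj(-1) + 6*(-1)*conj(0)]
      = (1/24)[(18) + (0) + (6) + (0) + (0)] = 24/24 = 1
  <chi_4*chi_5, chi_4> = (1/24)[1*(9)*conj(3) + 6*(-1)*conj(1) + 3*(1)*conj(-1) + 8*(0)*conj(0) + 6*(-1)*conj(-1)]
      = (1/24)[(27) + (-6) + (-3) + (0) + (6)] = 24/24 = 1
  <chi_4*chi_5, chi_5> = (1/24)[1*(9)*conj(3) + 6*(-1)*conj(-1) + 3*(1)*conj(-1) + 8*(0)*conj(0) + 6*(-1)*conj(1)]
      = (1/24)[(27) + (6) + (-3) + (0) + (-6)] = 24/24 = 1
Hence the multiplicities are chi_2: 1, chi_3: 1, chi_4: 1, chi_5: 1. Dimension check: dim(chi_4)*dim(chi_5) = 3*3 = 9 and sum (mult * dim) = 1*1 + 1*2 + 1*3 + 1*3 = 9.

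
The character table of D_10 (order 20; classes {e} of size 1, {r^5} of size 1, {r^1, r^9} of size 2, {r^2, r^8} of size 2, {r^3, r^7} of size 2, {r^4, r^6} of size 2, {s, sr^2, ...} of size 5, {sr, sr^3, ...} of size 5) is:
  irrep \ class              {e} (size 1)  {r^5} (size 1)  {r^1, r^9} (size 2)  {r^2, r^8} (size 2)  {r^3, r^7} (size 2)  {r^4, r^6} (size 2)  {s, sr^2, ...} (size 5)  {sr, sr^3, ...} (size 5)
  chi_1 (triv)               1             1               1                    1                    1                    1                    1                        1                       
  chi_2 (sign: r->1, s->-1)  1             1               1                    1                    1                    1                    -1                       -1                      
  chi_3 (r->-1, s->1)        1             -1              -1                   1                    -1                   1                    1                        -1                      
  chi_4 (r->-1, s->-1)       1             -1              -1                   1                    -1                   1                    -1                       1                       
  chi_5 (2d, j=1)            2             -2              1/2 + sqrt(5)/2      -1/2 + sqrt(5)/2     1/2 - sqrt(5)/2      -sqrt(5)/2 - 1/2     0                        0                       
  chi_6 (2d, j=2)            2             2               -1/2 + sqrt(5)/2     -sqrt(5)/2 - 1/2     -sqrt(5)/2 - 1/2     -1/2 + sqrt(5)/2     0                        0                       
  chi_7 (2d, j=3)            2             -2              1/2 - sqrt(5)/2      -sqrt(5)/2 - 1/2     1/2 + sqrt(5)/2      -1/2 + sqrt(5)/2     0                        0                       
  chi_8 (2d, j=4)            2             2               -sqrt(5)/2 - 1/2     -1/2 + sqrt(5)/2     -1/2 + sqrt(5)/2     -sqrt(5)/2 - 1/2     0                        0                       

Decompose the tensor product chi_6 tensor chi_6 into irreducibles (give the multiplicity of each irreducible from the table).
chi_6 tensor chi_6 = chi_1 + chi_2 + chi_8 (all other irreducibles have multiplicity 0).

Why: The character of a tensor product is the pointwise product (chi_6 * chi_6)(C) = chi_6(C) * chi_6(C):
  {e}: (2)*(2), {r^5}: (2)*(2), {r^1, r^9}: (-1/2 + sqrt(5)/2)*(-1/2 + sqrt(5)/2), {r^2, r^8}: (-sqrt(5)/2 - 1/2)*(-sqrt(5)/2 - 1/2), {r^3, r^7}: (-sqrt(5)/2 - 1/2)*(-sqrt(5)/2 - 1/2), {r^4, r^6}: (-1/2 + sqrt(5)/2)*(-1/2 + sqrt(5)/2), {s, sr^2, ...}: (0)*(0), {sr, sr^3, ...}: (0)*(0)
so (chi_6 * chi_6) takes values
  {e} -> 4, {r^5} -> 4, {r^1, r^9} -> 3/2 - sqrt(5)/2, {r^2, r^8} -> sqrt(5)/2 + 3/2, {r^3, r^7} -> sqrt(5)/2 + 3/2, {r^4, r^6} -> 3/2 - sqrt(5)/2, {s, sr^2, ...} -> 0, {sr, sr^3, ...} -> 0.
Now take the inner product of this character with each irreducible chi from the table, <chi_6*chi_6, chi> = (1/20) sum_C |C| (chi_6*chi_6)(C) conj(chi(C)):
  <chi_6*chi_6, chi_1> = (1/20)[1*(4)*conj(1) + 1*(4)*conj(1) + 2*(3/2 - sqrt(5)/2)*conj(1) + 2*(sqrt(5)/2 + 3/2)*conj(1) + 2*(sqrt(5)/2 + 3/2)*conj(1) + 2*(3/2 - sqrt(5)/2)*conj(1) + 5*(0)*conj(1) + 5*(0)*conj(1)]
      = (1/20)[(4) + (4) + (3 - sqrt(5)) + (sqrt(5) + 3) + (sqrt(5) + 3) + (3 - sqrt(5)) + (0) + (0)] = 20/20 = 1
  <chi_6*chi_6, chi_2> = (1/20)[1*(4)*conj(1) + 1*(4)*conj(1) + 2*(3/2 - sqrt(5)/2)*conj(1) + 2*(sqrt(5)/2 + 3/2)*conj(1) + 2*(sqrt(5)/2 + 3/2)*conj(1) + 2*(3/2 - sqrt(5)/2)*conj(1) + 5*(0)*conj(-1) + 5*(0)*conj(-1)]
      = (1/20)[(4) + (4) + (3 - sqrt(5)) + (sqrt(5) + 3) + (sqrt(5) + 3) + (3 - sqrt(5)) + (0) + (0)] = 20/20 = 1
  <chi_6*chi_6, chi_3> = (1/20)[1*(4)*conj(1) + 1*(4)*conj(-1) + 2*(3/2 - sqrt(5)/2)*conj(-1) + 2*(sqrt(5)/2 + 3/2)*conj(1) + 2*(sqrt(5)/2 + 3/2)*conj(-1) + 2*(3/2 - sqrt(5)/2)*conj(1) + 5*(0)*conj(1) + 5*(0)*conj(-1)]
      = (1/20)[(4) + (-4) + (-3 + sqrt(5)) + (sqrt(5) + 3) + (-3 - sqrt(5)) + (3 - sqrt(5)) + (0) + (0)] = 0/20 = 0
  <chi_6*chi_6, chi_4> = (1/20)[1*(4)*conj(1) + 1*(4)*conj(-1) + 2*(3/2 - sqrt(5)/2)*conj(-1) + 2*(sqrt(5)/2 + 3/2)*conj(1) + 2*(sqrt(5)/2 + 3/2)*conj(-1) + 2*(3/2 - sqrt(5)/2)*conj(1) + 5*(0)*conj(-1) + 5*(0)*conj(1)]
      = (1/20)[(4) + (-4) + (-3 + sqrt(5)) + (sqrt(5) + 3) + (-3 - sqrt(5)) + (3 - sqrt(5)) + (0) + (0)] = 0/20 = 0
  <chi_6*chi_6, chi_5> = (1/20)[1*(4)*conj(2) + 1*(4)*conj(-2) + 2*(3/2 - sqrt(5)/2)*conj(1/2 + sqrt(5)/2) + 2*(sqrt(5)/2 + 3/2)*conj(-1/2 + sqrt(5)/2) + 2*(sqrt(5)/2 + 3/2)*conj(1/2 - sqrt(5)/2) + 2*(3/2 - sqrt(5)/2)*conj(-sqrt(5)/2 - 1/2) + 5*(0)*conj(0) + 5*(0)*conj(0)]
      = (1/20)[(8) + (-8) + (-1 + sqrt(5)) + (1 + sqrt(5)) + (-sqrt(5) - 1) + (1 - sqrt(5)) + (0) + (0)] = 0/20 = 0
  <chi_6*chi_6, chi_6> = (1/20)[1*(4)*conj(2) + 1*(4)*conj(2) + 2*(3/2 - sqrt(5)/2)*conj(-1/2 + sqrt(5)/2) + 2*(sqrt(5)/2 + 3/2)*conj(-sqrt(5)/2 - 1/2) + 2*(sqrt(5)/2 + 3/2)*conj(-sqrt(5)/2 - 1/2) + 2*(3/2 - sqrt(5)/2)*conj(-1/2 + sqrt(5)/2) + 5*(0)*conj(0) + 5*(0)*conj(0)]
      = (1/20)[(8) + (8) + (-4 + 2*sqrt(5)) + (-2*sqrt(5) - 4) + (-2*sqrt(5) - 4) + (-4 + 2*sqrt(5)) + (0) + (0)] = 0/20 = 0
  <chi_6*chi_6, chi_7> = (1/20)[1*(4)*conj(2) + 1*(4)*conj(-2) + 2*(3/2 - sqrt(5)/2)*conj(1/2 - sqrt(5)/2) + 2*(sqrt(5)/2 + 3/2)*conj(-sqrt(5)/2 - 1/2) + 2*(sqrt(5)/2 + 3/2)*conj(1/2 + sqrt(5)/2) + 2*(3/2 - sqrt(5)/2)*conj(-1/2 + sqrt(5)/2) + 5*(0)*conj(0) + 5*(0)*conj(0)]
      = (1/20)[(8) + (-8) + (4 - 2*sqrt(5)) + (-2*sqrt(5) - 4) + (4 + 2*sqrt(5)) + (-4 + 2*sqrt(5)) + (0) + (0)] = 0/20 = 0
  <chi_6*chi_6, chi_8> = (1/20)[1*(4)*conj(2) + 1*(4)*conj(2) + 2*(3/2 - sqrt(5)/2)*conj(-sqrt(5)/2 - 1/2) + 2*(sqrt(5)/2 + 3/2)*conj(-1/2 + sqrt(5)/2) + 2*(sqrt(5)/2 + 3/2)*conj(-1/2 + sqrt(5)/2) + 2*(3/2 - sqrt(5)/2)*conj(-sqrt(5)/2 - 1/2) + 5*(0)*conj(0) + 5*(0)*conj(0)]
      = (1/20)[(8) + (8) + (1 - sqrt(5)) + (1 + sqrt(5)) + (1 + sqrt(5)) + (1 - sqrt(5)) + (0) + (0)] = 20/20 = 1
Hence the multiplicities are chi_1: 1, chi_2: 1, chi_8: 1. Dimension check: dim(chi_6)*dim(chi_6) = 2*2 = 4 and sum (mult * dim) = 1*1 + 1*1 + 1*2 = 4.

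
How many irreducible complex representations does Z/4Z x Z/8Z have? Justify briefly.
32

Solution. The number of irreducible complex representations of a finite group equals its number of conjugacy classes. Z/4Z x Z/8Z is abelian of order 32, so every element is its own conjugacy class: 32 classes, so Z/4Z x Z/8Z (order 32) has exactly 32 irreducible complex representations.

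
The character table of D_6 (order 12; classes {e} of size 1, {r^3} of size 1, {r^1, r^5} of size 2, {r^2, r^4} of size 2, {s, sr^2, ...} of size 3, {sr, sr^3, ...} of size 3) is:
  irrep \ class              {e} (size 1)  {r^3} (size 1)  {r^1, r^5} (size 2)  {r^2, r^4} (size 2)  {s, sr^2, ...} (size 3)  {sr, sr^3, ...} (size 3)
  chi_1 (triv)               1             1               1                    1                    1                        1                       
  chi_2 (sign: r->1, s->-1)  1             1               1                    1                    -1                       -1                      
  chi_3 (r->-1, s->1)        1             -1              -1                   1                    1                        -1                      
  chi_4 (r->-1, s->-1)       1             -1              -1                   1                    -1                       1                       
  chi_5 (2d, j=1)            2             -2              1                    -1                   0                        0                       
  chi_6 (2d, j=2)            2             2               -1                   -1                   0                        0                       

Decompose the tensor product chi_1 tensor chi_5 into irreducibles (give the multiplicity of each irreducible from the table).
chi_1 tensor chi_5 = chi_5 (all other irreducibles have multiplicity 0).

Working: The character of a tensor product is the pointwise product (chi_1 * chi_5)(C) = chi_1(C) * chi_5(C):
  {e}: (1)*(2), {r^3}: (1)*(-2), {r^1, r^5}: (1)*(1), {r^2, r^4}: (1)*(-1), {s, sr^2, ...}: (1)*(0), {sr, sr^3, ...}: (1)*(0)
so (chi_1 * chi_5) takes values
  {e} -> 2, {r^3} -> -2, {r^1, r^5} -> 1, {r^2, r^4} -> -1, {s, sr^2, ...} -> 0, {sr, sr^3, ...} -> 0.
Now take the inner product of this character with each irreducible chi from the table, <chi_1*chi_5, chi> = (1/12) sum_C |C| (chi_1*chi_5)(C) conj(chi(C)):
  <chi_1*chi_5, chi_1> = (1/12)[1*(2)*conj(1) + 1*(-2)*conj(1) + 2*(1)*conj(1) + 2*(-1)*conj(1) + 3*(0)*conj(1) + 3*(0)*conj(1)]
      = (1/12)[(2) + (-2) + (2) + (-2) + (0) + (0)] = 0/12 = 0
  <chi_1*chi_5, chi_2> = (1/12)[1*(2)*conj(1) + 1*(-2)*conj(1) + 2*(1)*conj(1) + 2*(-1)*conj(1) + 3*(0)*conj(-1) + 3*(0)*conj(-1)]
      = (1/12)[(2) + (-2) + (2) + (-2) + (0) + (0)] = 0/12 = 0
  <chi_1*chi_5, chi_3> = (1/12)[1*(2)*conj(1) + 1*(-2)*conj(-1) + 2*(1)*conj(-1) + 2*(-1)*conj(1) + 3*(0)*conj(1) + 3*(0)*conj(-1)]
      = (1/12)[(2) + (2) + (-2) + (-2) + (0) + (0)] = 0/12 = 0
  <chi_1*chi_5, chi_4> = (1/12)[1*(2)*conj(1) + 1*(-2)*conj(-1) + 2*(1)*conj(-1) + 2*(-1)*conj(1) + 3*(0)*conj(-1) + 3*(0)*conj(1)]
      = (1/12)[(2) + (2) + (-2) + (-2) + (0) + (0)] = 0/12 = 0
  <chi_1*chi_5, chi_5> = (1/12)[1*(2)*conj(2) + 1*(-2)*conj(-2) + 2*(1)*conj(1) + 2*(-1)*conj(-1) + 3*(0)*conj(0) + 3*(0)*conj(0)]
      = (1/12)[(4) + (4) + (2) + (2) + (0) + (0)] = 12/12 = 1
  <chi_1*chi_5, chi_6> = (1/12)[1*(2)*conj(2) + 1*(-2)*conj(2) + 2*(1)*conj(-1) + 2*(-1)*conj(-1) + 3*(0)*conj(0) + 3*(0)*conj(0)]
      = (1/12)[(4) + (-4) + (-2) + (2) + (0) + (0)] = 0/12 = 0
Hence the multiplicities are chi_5: 1. Dimension check: dim(chi_1)*dim(chi_5) = 1*2 = 2 and sum (mult * dim) = 1*2 = 2.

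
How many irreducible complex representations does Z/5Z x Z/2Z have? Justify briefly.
10

Details: The number of irreducible complex representations of a finite group equals its number of conjugacy classes. Z/5Z x Z/2Z is abelian of order 10, so every element is its own conjugacy class: 10 classes, so Z/5Z x Z/2Z (order 10) has exactly 10 irreducible complex representations.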